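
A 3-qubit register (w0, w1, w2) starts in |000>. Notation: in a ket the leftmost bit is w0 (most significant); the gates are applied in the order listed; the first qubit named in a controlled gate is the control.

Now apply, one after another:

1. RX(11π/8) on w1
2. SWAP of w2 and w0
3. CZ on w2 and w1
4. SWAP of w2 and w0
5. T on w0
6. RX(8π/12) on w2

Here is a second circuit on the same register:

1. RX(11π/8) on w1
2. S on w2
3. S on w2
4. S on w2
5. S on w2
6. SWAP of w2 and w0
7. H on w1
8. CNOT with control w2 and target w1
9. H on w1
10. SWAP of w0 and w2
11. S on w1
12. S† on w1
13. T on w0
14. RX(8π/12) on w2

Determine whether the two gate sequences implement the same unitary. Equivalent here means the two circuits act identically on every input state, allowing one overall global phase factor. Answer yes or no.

Yes: on every input state the two circuits agree up to one overall phase factor.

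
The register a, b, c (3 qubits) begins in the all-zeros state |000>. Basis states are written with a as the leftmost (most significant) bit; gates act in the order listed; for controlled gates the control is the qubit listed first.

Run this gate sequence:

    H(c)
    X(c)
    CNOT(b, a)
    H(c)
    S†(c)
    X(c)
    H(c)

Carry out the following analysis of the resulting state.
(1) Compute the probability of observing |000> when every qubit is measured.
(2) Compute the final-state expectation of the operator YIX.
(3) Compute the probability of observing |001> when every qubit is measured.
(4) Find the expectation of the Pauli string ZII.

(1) Outcome |000> occurs with probability 1/2.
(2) The expectation value of YIX is 0.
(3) Outcome |001> occurs with probability 1/2.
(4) In the final state, ZII has expectation 1.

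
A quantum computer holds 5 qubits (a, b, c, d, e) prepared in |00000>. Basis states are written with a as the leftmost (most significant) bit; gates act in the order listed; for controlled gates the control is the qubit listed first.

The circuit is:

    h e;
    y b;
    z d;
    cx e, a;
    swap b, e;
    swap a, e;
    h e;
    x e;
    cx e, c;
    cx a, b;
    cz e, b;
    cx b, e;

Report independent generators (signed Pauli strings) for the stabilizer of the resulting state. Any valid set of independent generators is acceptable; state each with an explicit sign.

The stabilizer group can be generated by -IXIIX, -IIXIX, -ZIIII, +IZZIZ, +IIIZI, among other valid generating sets.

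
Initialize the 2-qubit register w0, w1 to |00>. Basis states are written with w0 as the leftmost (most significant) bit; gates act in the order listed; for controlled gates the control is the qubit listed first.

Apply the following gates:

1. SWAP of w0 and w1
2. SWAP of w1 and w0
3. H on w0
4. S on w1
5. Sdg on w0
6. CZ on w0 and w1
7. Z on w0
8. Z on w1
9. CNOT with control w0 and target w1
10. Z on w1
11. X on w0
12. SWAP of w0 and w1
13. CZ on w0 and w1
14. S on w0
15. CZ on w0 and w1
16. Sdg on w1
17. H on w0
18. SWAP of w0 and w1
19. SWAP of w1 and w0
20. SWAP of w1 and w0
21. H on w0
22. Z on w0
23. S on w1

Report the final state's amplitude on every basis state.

The resulting statevector has amplitude sqrt(2)*(1 - I)/4 on |00>, sqrt(2)*(1 - I)/4 on |01>, sqrt(2)*(-1 - I)/4 on |10>, sqrt(2)*(1 + I)/4 on |11>.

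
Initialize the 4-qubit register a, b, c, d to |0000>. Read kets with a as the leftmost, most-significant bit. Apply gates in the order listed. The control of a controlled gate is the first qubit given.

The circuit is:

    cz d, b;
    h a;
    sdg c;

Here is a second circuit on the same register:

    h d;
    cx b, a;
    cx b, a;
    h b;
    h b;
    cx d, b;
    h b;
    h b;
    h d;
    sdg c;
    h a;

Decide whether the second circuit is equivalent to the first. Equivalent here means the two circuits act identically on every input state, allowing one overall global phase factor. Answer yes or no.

No — the two circuits implement different unitaries, even allowing a global phase.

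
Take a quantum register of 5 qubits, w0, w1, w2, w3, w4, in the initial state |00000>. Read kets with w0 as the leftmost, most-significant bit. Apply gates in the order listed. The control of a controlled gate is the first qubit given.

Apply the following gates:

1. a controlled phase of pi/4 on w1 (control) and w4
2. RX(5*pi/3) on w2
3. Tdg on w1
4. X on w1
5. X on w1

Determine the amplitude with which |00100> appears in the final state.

The final state's coefficient on |00100> equals -I/2.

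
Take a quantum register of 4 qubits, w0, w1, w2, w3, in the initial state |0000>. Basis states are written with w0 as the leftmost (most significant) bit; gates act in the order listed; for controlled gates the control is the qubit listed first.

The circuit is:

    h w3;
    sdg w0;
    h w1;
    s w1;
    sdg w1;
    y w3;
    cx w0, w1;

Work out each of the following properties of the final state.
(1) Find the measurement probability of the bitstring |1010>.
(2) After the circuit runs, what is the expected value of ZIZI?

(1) A full measurement returns |1010> with probability 0. Key observation: gates 4-5 undo each other exactly, leaving only the rest of the circuit to track.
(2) The expectation value of ZIZI is 1.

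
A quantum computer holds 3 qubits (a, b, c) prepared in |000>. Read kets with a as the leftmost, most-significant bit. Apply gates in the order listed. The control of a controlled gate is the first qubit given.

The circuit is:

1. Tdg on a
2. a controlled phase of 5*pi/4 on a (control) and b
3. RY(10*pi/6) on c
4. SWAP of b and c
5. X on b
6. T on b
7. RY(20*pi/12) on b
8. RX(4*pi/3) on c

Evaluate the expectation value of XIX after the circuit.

In the final state, XIX has expectation 0.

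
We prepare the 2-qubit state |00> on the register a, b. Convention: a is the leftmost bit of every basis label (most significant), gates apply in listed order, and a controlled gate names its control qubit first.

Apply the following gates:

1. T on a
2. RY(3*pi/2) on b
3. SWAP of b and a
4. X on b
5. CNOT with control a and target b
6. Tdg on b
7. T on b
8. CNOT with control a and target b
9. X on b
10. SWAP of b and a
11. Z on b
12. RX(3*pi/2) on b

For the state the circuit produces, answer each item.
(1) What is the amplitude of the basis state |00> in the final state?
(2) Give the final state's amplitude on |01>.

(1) The amplitude on |00> is 1/2 + I/2. Key observation: the block from step 3 through step 10 cancels to the identity and can be dropped.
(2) The final state's coefficient on |01> equals 1/2 + I/2.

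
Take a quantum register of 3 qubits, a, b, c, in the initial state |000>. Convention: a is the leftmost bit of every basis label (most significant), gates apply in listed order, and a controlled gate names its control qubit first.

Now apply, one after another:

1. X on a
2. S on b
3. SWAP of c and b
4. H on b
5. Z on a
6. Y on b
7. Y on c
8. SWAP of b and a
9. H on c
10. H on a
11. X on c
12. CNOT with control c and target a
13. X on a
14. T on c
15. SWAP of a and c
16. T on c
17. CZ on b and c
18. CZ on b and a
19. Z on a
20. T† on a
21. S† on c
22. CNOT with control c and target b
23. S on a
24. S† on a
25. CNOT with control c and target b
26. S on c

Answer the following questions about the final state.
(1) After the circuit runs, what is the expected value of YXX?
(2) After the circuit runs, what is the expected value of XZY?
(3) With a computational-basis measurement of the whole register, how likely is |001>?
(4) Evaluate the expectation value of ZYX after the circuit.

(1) The observable YXX averages to 0. Key observation: steps 21-26 multiply out to the identity, so the circuit reduces to the remaining gates.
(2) In the final state, XZY has expectation -sqrt(2)/2.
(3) A full measurement returns |001> with probability 0.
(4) In the final state, ZYX has expectation 0.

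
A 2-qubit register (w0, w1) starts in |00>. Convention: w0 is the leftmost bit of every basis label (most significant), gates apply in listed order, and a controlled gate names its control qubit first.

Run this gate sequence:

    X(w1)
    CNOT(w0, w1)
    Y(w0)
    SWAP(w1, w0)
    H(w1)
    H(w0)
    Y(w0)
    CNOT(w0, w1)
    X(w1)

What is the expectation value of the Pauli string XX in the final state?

The expectation value of XX is 1.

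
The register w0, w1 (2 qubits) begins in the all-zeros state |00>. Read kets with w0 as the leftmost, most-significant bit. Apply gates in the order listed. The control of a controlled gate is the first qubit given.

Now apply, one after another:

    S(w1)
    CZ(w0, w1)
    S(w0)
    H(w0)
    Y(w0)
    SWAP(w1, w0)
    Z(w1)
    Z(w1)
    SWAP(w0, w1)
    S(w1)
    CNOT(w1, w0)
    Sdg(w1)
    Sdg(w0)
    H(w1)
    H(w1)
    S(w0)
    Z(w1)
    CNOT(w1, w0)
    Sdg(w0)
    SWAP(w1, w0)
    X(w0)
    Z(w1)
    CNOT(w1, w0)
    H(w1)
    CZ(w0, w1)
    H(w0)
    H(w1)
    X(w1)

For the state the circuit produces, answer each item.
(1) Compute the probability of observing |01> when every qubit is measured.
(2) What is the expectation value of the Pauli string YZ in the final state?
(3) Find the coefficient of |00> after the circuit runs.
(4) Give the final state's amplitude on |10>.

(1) The probability of measuring |01> is 0. Key observation: steps 13-16 multiply out to the identity, so the circuit reduces to the remaining gates.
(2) The observable YZ averages to -1.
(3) The final state's coefficient on |00> equals -1/2 - I/2.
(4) The final state's coefficient on |10> equals -1/2 + I/2.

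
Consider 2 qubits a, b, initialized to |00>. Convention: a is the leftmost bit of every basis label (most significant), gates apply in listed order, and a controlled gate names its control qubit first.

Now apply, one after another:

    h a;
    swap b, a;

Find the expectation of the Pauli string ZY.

In the final state, ZY has expectation 0.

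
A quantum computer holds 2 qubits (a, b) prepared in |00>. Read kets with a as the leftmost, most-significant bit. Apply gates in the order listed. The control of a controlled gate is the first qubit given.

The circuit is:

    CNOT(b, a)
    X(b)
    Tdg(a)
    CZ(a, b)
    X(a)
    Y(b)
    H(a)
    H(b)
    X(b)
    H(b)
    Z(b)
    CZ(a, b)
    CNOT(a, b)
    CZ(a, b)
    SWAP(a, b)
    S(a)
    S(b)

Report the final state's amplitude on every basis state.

The final amplitudes are -sqrt(2)*I/2 on |00>, 0 on |01>, 0 on |10>, sqrt(2)*I/2 on |11>. Key observation: the block from step 8 through step 11 cancels to the identity and can be dropped.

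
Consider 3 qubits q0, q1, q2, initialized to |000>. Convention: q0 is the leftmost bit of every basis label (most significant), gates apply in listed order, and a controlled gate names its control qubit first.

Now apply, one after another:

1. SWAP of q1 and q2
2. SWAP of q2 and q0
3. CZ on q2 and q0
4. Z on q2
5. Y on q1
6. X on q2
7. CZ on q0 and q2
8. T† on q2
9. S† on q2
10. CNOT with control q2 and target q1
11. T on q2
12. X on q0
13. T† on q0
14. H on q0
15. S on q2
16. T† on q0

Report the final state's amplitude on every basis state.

The final amplitudes are sqrt(2)*exp(I*pi/4)/2 on |001>, -sqrt(2)/2 on |101>, and 0 on every other basis state.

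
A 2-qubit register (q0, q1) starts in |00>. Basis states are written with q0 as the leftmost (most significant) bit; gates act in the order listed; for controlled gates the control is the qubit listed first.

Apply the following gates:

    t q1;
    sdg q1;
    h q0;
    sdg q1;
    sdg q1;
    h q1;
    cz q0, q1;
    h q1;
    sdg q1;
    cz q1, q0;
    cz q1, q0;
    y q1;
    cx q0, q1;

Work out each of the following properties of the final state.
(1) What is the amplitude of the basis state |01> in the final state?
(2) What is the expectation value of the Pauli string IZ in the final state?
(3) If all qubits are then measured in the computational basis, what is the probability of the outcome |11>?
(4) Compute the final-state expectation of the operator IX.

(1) The final state's coefficient on |01> equals sqrt(2)*I/2.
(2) The expectation value of IZ is -1.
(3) Outcome |11> occurs with probability 1/2.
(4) The expectation value of IX is 0.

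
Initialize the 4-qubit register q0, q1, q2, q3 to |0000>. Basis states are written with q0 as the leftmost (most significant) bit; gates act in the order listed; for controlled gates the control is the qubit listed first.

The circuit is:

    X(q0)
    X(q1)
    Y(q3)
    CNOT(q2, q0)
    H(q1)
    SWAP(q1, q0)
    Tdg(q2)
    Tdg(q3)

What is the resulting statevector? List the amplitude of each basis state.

The resulting statevector has amplitude sqrt(2)*exp(I*pi/4)/2 on |0101>, -sqrt(2)*exp(I*pi/4)/2 on |1101>, and 0 on every other basis state.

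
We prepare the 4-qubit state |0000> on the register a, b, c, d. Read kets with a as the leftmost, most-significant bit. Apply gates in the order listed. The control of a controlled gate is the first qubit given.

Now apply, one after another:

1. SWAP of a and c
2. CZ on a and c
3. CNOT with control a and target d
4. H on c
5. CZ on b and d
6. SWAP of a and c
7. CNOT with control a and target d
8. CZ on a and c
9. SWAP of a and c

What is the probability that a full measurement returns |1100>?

The probability of measuring |1100> is 0.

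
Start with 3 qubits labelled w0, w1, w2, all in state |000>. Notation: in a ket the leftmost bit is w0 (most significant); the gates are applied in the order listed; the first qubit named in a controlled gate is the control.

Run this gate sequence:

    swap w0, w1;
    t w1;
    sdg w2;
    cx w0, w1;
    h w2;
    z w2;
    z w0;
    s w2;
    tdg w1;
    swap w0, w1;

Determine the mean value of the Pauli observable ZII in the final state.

The observable ZII averages to 1.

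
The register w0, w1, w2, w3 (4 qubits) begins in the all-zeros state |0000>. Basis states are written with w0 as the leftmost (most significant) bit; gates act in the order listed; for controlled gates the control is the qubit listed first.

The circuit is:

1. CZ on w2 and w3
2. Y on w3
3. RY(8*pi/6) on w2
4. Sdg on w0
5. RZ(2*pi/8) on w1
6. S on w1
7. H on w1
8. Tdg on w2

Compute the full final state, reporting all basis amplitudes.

The resulting statevector has amplitude -sqrt(2)*exp(3*I*pi/8)/4 on |0001>, sqrt(6)*exp(I*pi/8)/4 on |0011>, -sqrt(2)*exp(3*I*pi/8)/4 on |0101>, sqrt(6)*exp(I*pi/8)/4 on |0111>, and 0 on every other basis state.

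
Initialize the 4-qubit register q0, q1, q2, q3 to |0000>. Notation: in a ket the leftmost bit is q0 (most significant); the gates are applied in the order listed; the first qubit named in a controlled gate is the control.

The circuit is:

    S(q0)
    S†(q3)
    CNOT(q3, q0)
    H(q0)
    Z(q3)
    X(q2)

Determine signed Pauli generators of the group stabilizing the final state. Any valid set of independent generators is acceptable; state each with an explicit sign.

One valid set of independent stabilizer generators is +XIII, +IZII, -IIZI, +IIIZ (any independent generating set of the same group is equally correct).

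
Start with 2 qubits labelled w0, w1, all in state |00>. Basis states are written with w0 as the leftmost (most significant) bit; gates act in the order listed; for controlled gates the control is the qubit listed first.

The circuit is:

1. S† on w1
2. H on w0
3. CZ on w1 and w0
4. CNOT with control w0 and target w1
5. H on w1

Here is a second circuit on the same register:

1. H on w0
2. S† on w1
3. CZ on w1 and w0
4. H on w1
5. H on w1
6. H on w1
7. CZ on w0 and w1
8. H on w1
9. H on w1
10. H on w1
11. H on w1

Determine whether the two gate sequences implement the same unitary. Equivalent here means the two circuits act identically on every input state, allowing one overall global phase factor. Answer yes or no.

Yes, they are equivalent — the unitaries differ by at most a global phase.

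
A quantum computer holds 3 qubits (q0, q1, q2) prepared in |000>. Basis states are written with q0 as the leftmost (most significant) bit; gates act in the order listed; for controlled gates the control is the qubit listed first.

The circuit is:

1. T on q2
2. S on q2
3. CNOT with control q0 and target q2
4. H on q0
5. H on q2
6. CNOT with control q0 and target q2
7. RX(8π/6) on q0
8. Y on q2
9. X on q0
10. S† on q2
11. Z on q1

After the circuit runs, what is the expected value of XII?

The observable XII averages to 1.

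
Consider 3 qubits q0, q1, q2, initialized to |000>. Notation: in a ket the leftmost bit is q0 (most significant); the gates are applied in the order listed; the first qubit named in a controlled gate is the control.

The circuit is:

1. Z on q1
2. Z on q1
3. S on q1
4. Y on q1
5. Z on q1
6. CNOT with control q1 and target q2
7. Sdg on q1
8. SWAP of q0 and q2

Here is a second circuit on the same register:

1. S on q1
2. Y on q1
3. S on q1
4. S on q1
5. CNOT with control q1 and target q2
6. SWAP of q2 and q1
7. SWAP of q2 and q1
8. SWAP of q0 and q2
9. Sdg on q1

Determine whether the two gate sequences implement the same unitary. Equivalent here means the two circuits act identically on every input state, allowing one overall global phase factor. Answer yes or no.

Yes: on every input state the two circuits agree up to one overall phase factor.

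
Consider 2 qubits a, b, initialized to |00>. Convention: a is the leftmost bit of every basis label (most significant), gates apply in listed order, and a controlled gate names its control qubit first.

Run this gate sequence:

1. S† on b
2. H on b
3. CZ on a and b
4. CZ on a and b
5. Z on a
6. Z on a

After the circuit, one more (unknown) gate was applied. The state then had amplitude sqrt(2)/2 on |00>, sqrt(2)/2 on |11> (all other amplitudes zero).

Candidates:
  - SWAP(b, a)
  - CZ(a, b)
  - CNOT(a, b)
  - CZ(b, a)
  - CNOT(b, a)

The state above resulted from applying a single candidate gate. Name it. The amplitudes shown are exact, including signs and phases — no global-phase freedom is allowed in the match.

It was CNOT(b, a) that produced the state shown. Key observation: steps 3-4 multiply out to the identity, so the circuit reduces to the remaining gates.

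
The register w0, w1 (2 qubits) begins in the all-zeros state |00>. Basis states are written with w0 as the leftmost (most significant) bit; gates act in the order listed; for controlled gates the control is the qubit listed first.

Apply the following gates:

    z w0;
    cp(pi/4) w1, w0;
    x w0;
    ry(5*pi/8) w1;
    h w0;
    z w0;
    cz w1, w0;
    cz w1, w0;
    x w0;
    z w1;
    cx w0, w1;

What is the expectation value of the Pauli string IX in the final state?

The observable IX averages to -sqrt(sqrt(2) + 2)/2.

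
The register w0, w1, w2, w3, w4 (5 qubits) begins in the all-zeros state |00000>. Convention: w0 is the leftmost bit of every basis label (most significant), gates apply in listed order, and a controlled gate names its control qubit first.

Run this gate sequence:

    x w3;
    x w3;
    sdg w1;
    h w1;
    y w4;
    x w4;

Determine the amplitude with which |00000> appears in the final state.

|00000> carries amplitude sqrt(2)*I/2 in the final state. Key observation: steps 1-2 multiply out to the identity, so the circuit reduces to the remaining gates.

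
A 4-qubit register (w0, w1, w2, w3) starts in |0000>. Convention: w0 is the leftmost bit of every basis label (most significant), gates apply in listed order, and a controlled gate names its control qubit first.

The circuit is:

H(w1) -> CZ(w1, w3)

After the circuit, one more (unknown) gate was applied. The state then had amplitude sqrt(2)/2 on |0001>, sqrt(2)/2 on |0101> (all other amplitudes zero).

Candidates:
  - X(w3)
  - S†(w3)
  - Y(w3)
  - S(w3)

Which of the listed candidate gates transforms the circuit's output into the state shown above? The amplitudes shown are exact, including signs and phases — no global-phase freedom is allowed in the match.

It was X(w3) that produced the state shown.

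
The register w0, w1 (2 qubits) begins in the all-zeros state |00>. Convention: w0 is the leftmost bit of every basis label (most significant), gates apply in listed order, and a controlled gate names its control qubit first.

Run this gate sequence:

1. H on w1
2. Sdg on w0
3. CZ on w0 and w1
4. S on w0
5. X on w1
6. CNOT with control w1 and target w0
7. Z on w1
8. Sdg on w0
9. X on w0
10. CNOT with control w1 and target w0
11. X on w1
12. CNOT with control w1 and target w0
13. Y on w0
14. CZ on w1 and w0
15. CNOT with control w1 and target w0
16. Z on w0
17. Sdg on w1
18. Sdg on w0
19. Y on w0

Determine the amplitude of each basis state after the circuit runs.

The final amplitudes are 0 on |00>, 0 on |01>, sqrt(2)*I/2 on |10>, -sqrt(2)*I/2 on |11>.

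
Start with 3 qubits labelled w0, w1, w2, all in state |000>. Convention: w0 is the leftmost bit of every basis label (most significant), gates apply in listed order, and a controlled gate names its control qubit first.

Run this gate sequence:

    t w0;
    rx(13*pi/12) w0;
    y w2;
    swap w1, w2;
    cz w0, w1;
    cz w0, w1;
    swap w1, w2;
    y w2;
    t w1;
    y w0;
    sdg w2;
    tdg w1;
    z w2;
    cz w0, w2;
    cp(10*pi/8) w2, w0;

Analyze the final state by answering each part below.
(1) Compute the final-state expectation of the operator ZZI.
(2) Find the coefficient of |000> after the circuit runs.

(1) In the final state, ZZI has expectation sqrt(2)/4 + sqrt(6)/4. Key observation: gates 3-8 undo each other exactly, leaving only the rest of the circuit to track.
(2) |000> carries amplitude -sqrt(3*sqrt(2) + 6)/4 - sqrt(2 - sqrt(2))/4 in the final state.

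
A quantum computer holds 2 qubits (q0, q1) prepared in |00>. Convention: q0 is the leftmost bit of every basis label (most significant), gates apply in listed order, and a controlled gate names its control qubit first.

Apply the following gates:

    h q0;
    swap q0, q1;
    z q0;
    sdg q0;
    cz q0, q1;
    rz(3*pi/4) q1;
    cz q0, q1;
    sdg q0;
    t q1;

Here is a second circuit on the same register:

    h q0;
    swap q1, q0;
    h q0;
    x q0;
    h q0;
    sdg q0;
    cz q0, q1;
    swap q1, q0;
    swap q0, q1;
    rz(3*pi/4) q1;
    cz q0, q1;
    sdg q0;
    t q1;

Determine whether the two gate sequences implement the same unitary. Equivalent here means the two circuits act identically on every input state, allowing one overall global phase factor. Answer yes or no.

Yes: on every input state the two circuits agree up to one overall phase factor.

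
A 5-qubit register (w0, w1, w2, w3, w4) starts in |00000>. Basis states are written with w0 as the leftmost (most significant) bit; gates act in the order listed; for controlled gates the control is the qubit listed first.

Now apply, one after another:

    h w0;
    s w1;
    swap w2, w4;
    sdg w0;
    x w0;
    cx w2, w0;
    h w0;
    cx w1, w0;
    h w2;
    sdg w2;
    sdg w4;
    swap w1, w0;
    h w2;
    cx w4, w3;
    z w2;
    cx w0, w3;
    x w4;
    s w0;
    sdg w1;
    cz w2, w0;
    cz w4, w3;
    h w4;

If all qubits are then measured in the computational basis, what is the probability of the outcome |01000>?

Outcome |01000> occurs with probability 1/8.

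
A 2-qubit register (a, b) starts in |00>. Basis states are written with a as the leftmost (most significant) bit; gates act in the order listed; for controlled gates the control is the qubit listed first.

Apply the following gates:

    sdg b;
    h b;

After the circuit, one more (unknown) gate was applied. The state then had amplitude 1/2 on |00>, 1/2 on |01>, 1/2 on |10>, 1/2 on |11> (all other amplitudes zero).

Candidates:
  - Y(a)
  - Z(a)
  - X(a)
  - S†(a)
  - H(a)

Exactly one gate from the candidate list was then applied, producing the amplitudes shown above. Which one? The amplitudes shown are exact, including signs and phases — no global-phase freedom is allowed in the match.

It was H(a) that produced the state shown.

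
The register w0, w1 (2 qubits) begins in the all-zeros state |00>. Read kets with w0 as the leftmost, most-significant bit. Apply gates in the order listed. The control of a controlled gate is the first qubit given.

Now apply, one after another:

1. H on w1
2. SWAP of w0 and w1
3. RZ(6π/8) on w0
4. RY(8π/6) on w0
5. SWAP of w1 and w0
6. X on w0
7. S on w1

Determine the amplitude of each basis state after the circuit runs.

The resulting statevector has amplitude 0 on |00>, 0 on |01>, (sqrt(2) + sqrt(6)*exp(3*I*pi/4))*exp(5*I*pi/8)/4 on |10>, (sqrt(6) - sqrt(2)*exp(3*I*pi/4))*exp(I*pi/8)/4 on |11>.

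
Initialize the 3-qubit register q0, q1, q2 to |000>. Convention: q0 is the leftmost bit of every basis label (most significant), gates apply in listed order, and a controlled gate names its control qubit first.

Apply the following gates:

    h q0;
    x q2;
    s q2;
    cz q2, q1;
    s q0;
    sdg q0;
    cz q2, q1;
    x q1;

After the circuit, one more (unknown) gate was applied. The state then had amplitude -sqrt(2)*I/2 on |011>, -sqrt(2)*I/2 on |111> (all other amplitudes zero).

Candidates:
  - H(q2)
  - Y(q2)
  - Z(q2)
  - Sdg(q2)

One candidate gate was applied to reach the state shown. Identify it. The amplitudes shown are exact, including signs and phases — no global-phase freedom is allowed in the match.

The applied gate was Z(q2).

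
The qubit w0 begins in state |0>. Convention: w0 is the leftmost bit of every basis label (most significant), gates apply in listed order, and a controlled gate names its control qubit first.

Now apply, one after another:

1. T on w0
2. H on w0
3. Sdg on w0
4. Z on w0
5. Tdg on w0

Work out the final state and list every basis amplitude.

The final amplitudes are sqrt(2)/2 on |0>, sqrt(2)*exp(I*pi/4)/2 on |1>.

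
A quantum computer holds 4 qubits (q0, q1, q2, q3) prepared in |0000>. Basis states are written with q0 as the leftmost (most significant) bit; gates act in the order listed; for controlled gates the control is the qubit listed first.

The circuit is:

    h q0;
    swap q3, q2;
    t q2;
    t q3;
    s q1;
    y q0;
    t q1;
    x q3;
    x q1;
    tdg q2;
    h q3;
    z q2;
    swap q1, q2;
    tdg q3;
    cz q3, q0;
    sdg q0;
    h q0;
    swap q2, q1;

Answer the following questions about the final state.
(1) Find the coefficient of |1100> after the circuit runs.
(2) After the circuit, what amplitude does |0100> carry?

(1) The final state's coefficient on |1100> equals sqrt(2)*(-1 - I)/4.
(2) The final state's coefficient on |0100> equals sqrt(2)*(1 - I)/4.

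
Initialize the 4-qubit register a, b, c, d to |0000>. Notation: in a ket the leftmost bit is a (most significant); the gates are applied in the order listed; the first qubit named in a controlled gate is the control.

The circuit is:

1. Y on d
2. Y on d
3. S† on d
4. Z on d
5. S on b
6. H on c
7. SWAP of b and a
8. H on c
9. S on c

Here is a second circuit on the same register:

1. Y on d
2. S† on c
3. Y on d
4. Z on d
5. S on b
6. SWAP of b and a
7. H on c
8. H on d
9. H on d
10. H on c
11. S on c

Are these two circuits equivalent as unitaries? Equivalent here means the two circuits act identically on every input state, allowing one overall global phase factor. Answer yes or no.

No — the two circuits implement different unitaries, even allowing a global phase.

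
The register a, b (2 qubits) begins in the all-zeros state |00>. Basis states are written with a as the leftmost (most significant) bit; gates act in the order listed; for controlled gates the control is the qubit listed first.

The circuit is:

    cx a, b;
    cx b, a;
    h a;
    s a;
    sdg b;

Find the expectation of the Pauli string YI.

The expectation value of YI is 1.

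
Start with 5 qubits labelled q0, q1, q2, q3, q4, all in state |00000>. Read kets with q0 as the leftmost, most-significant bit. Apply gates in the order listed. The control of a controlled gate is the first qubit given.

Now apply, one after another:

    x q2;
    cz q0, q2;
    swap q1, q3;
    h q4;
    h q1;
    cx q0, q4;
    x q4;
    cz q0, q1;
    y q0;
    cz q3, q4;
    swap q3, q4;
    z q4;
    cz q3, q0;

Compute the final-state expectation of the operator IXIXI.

The observable IXIXI averages to -1.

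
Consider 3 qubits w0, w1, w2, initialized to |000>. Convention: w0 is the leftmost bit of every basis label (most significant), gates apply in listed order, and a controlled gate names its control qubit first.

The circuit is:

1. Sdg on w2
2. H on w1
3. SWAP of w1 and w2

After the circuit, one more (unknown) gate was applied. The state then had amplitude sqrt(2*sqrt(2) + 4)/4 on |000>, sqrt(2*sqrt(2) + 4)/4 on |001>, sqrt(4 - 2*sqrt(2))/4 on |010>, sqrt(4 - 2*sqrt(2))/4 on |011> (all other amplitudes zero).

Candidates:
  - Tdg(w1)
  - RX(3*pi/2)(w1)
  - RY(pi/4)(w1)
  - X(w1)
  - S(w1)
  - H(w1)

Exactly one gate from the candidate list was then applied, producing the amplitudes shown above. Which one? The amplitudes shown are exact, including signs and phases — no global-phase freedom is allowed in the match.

It was RY(pi/4)(w1) that produced the state shown.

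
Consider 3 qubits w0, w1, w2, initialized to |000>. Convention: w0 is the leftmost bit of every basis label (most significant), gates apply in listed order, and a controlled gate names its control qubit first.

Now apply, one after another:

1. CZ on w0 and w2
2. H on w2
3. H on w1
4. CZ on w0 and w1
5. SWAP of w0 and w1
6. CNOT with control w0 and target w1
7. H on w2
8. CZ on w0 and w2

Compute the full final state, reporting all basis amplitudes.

The resulting statevector has amplitude sqrt(2)/2 on |000>, sqrt(2)/2 on |110>, and 0 on every other basis state.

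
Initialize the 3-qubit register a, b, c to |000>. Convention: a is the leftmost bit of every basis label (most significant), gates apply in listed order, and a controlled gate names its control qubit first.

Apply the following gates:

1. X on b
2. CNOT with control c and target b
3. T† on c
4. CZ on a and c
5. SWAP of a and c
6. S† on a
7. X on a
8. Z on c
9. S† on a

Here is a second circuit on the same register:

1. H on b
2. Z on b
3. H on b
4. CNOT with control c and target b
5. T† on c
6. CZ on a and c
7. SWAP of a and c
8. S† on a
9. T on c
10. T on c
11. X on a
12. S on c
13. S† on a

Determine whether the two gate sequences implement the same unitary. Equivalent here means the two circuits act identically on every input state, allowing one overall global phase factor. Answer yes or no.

Yes: on every input state the two circuits agree up to one overall phase factor.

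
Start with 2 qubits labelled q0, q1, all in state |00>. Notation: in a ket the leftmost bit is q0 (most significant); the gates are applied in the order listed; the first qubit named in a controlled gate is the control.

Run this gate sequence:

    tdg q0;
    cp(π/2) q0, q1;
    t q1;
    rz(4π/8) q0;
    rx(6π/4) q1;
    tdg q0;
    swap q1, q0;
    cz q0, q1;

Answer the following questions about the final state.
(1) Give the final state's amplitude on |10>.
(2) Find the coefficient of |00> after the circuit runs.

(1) The amplitude on |10> is -sqrt(2)*exp(I*pi/4)/2.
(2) |00> carries amplitude sqrt(2)*exp(3*I*pi/4)/2 in the final state.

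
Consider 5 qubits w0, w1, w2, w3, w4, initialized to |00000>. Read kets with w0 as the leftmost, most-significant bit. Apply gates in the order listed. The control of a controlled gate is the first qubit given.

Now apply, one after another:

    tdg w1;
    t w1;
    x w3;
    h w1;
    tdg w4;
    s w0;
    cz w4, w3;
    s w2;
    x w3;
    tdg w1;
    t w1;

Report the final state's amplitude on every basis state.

The final amplitudes are sqrt(2)/2 on |00000>, sqrt(2)/2 on |01000>, and 0 on every other basis state.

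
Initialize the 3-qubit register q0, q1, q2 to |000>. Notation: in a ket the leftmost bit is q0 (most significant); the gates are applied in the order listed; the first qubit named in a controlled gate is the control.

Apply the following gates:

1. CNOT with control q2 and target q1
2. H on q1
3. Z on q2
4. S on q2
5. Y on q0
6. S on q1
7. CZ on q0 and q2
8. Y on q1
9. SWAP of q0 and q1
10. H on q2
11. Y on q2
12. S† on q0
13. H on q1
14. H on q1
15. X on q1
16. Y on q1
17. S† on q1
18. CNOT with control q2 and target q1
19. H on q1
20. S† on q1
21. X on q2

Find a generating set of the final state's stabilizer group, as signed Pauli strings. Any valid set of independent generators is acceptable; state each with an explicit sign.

The stabilizer group can be generated by +XII, -IYZ, -IZX, among other valid generating sets. Key observation: the block from step 13 through step 14 cancels to the identity and can be dropped.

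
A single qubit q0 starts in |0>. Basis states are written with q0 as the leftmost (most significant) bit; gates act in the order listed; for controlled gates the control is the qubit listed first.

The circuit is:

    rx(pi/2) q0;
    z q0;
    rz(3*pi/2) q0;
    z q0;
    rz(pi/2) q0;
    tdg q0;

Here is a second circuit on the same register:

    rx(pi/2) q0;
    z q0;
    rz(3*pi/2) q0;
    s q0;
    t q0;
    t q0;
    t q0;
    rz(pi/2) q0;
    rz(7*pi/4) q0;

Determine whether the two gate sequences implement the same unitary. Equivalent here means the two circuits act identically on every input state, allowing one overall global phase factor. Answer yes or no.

No, they are not equivalent — no single phase factor reconciles the two unitaries.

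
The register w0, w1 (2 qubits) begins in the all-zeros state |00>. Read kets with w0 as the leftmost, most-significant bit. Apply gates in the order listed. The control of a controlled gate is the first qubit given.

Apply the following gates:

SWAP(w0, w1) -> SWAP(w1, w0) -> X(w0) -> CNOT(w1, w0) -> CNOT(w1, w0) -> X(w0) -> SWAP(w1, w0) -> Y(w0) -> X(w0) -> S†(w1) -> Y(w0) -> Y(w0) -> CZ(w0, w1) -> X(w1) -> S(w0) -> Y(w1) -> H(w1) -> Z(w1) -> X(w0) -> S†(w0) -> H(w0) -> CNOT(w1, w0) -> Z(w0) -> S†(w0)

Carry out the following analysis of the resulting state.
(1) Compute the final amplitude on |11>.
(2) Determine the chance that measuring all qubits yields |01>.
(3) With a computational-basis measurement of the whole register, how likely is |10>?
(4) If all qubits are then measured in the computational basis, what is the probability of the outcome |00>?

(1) The amplitude on |11> is -1/2.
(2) Outcome |01> occurs with probability 1/4.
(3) A full measurement returns |10> with probability 1/4.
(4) A full measurement returns |00> with probability 1/4.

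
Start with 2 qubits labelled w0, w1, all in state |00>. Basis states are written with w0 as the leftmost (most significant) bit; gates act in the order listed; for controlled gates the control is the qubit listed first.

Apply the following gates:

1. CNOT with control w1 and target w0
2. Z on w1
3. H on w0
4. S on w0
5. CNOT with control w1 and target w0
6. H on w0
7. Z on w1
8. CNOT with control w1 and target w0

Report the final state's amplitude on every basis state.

After the circuit, the state carries amplitude 1/2 + I/2 on |00>, 0 on |01>, 1/2 - I/2 on |10>, 0 on |11>.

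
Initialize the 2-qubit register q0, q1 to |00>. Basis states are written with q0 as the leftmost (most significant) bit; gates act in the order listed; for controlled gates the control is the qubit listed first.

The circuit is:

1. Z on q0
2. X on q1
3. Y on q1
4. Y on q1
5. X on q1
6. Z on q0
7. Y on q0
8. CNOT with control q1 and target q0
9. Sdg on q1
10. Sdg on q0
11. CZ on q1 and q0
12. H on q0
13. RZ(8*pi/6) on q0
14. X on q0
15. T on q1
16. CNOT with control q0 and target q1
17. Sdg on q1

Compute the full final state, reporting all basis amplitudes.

After the circuit, the state carries amplitude -sqrt(2)*exp(2*I*pi/3)/2 on |00>, 0 on |01>, 0 on |10>, sqrt(2)*exp(5*I*pi/6)/2 on |11>. Key observation: gates 1-6 undo each other exactly, leaving only the rest of the circuit to track.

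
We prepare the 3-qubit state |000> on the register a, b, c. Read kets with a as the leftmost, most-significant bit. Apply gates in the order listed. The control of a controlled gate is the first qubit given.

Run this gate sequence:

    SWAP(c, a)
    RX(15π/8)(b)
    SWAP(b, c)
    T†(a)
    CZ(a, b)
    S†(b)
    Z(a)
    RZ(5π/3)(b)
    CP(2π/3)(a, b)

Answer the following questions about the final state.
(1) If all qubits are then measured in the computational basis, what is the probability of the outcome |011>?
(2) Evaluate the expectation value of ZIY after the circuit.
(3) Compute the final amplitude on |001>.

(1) Outcome |011> occurs with probability 0.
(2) The observable ZIY averages to sqrt(2 - sqrt(2))/2.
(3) |001> carries amplitude exp(2*I*pi/3)*sin(pi/16) in the final state.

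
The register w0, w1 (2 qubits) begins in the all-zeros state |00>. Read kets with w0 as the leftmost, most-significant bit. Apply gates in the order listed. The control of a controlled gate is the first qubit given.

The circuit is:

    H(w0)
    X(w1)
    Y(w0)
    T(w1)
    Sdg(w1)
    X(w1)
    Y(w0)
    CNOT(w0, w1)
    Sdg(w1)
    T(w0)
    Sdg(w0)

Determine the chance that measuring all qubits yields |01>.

A full measurement returns |01> with probability 0.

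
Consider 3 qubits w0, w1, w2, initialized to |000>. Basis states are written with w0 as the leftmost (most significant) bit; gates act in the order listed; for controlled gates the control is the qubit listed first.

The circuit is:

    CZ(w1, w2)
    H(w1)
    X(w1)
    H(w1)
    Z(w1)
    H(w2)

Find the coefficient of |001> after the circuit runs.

The final state's coefficient on |001> equals sqrt(2)/2. Key observation: steps 2-5 multiply out to the identity, so the circuit reduces to the remaining gates.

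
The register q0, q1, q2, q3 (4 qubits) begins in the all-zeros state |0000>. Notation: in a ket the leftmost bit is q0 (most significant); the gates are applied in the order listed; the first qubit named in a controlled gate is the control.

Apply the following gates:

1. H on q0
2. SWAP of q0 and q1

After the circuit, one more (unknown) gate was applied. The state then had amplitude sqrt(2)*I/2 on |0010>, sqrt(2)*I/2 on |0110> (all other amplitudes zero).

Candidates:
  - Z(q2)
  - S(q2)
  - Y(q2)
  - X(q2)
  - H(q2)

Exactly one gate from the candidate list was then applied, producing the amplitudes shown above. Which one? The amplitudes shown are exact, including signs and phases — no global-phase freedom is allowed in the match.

The unique candidate consistent with the amplitudes is Y(q2).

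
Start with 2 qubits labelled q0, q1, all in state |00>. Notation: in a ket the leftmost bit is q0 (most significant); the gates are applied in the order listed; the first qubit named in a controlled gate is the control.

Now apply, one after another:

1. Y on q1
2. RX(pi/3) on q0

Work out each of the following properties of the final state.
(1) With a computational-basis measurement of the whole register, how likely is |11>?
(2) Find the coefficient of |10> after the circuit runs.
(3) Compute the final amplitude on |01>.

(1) Outcome |11> occurs with probability 1/4.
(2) The amplitude on |10> is 0.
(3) The amplitude on |01> is sqrt(3)*I/2.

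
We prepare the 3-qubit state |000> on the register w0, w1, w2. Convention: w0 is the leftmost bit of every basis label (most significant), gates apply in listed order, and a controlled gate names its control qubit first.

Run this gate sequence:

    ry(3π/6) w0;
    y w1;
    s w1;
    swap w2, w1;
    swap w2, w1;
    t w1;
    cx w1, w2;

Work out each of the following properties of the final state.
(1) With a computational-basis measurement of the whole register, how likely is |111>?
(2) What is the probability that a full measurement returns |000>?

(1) A full measurement returns |111> with probability 1/2.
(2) Outcome |000> occurs with probability 0.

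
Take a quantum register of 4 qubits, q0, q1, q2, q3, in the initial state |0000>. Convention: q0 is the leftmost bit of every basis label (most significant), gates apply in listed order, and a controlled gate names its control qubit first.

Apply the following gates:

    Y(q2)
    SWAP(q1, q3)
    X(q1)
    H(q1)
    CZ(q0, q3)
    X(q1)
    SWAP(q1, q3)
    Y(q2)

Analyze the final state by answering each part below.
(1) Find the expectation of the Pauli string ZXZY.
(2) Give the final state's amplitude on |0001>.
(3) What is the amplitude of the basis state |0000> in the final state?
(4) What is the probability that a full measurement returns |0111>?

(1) The expectation value of ZXZY is 0.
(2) The amplitude on |0001> is sqrt(2)/2.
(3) The amplitude on |0000> is -sqrt(2)/2.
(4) A full measurement returns |0111> with probability 0.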